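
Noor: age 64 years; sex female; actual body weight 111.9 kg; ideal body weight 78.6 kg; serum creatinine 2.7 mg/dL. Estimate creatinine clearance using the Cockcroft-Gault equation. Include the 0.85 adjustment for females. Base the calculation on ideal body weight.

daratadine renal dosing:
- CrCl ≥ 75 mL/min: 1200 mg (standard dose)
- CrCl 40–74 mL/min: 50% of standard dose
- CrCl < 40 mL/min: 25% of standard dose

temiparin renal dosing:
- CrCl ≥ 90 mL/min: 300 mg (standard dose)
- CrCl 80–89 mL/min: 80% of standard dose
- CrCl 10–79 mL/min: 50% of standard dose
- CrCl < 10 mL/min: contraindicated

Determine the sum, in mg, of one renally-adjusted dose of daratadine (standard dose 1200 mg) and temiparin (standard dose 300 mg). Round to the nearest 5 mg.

CrCl = (140 − 64) × 78.6 / (72 × 2.7) × 0.85 = 5973.6 / 194.40 × 0.85 ≈ 26.1 mL/min
CrCl ≈ 26 mL/min.
daratadine: < 40 mL/min → 25% of 1200 mg = 300 mg.
temiparin: 10–79 mL/min → 50% of 300 mg = 150 mg.
Total = 300 + 150 = 450 mg.

450 mg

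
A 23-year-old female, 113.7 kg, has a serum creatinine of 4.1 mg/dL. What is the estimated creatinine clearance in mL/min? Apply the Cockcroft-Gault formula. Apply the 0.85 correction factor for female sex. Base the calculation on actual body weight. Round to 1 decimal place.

CrCl = (140 − 23) × 113.7 / (72 × 4.1) × 0.85 = 13302.9 / 295.20 × 0.85 ≈ 38.3 mL/min

38.3 mL/min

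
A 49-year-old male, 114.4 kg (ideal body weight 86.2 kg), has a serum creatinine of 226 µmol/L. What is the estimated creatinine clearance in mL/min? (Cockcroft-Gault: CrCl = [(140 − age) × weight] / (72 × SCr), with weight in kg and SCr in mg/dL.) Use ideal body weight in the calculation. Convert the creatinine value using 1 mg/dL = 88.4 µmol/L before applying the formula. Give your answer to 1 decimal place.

42.6 mL/min

SCr = 226 / 88.4 = 2.557 mg/dL
CrCl = (140 − 49) × 86.2 / (72 × 2.557) = 7844.2 / 184.10 ≈ 42.6 mL/min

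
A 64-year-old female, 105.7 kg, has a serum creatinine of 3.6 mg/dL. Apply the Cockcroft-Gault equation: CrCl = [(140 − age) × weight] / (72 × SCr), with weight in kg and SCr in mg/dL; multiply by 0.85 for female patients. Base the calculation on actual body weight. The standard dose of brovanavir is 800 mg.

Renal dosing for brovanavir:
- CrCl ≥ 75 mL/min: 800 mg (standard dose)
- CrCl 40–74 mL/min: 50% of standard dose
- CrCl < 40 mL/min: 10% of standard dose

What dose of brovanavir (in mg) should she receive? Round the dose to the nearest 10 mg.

CrCl = (140 − 64) × 105.7 / (72 × 3.6) × 0.85 = 8033.2 / 259.20 × 0.85 ≈ 26.3 mL/min
CrCl ≈ 26 mL/min → bracket < 40 mL/min.
10% of 800 mg = 80 mg

80 mg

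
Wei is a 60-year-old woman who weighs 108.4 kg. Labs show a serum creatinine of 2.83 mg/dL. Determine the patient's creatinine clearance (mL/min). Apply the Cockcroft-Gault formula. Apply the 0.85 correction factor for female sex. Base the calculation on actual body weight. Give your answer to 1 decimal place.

36.2 mL/min

CrCl = (140 − 60) × 108.4 / (72 × 2.83) × 0.85 = 8672.0 / 203.76 × 0.85 ≈ 36.2 mL/min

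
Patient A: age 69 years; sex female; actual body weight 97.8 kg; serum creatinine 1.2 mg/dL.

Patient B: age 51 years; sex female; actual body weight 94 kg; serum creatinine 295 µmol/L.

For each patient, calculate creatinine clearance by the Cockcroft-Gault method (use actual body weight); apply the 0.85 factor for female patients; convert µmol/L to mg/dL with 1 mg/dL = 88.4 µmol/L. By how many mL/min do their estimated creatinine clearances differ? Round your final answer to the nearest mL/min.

Patient A: CrCl = (140 − 69) × 97.8 / (72 × 1.2) × 0.85 = 6943.8 / 86.40 × 0.85 ≈ 68.3 mL/min
Patient B: SCr = 295 / 88.4 = 3.337 mg/dL
Patient B: CrCl = (140 − 51) × 94 / (72 × 3.337) × 0.85 = 8366.0 / 240.26 × 0.85 ≈ 29.6 mL/min
|68.3 − 29.6| = 38.7 mL/min

39 mL/min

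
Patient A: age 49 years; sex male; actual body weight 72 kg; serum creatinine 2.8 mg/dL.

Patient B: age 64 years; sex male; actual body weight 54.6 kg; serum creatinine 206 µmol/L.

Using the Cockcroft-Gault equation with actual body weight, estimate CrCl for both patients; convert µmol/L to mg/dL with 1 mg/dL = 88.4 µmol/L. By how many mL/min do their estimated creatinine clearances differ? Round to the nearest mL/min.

8 mL/min

Patient A: CrCl = (140 − 49) × 72 / (72 × 2.8) = 6552.0 / 201.60 ≈ 32.5 mL/min
Patient B: SCr = 206 / 88.4 = 2.33 mg/dL
Patient B: CrCl = (140 − 64) × 54.6 / (72 × 2.33) = 4149.6 / 167.76 ≈ 24.7 mL/min
|32.5 − 24.7| = 7.8 mL/min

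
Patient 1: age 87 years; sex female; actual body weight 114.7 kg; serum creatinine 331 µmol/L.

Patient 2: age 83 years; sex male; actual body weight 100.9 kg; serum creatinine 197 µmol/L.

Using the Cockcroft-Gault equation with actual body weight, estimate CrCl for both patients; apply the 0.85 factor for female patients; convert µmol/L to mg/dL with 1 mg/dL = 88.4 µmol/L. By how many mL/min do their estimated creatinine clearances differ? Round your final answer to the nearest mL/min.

17 mL/min

Patient 1: SCr = 331 / 88.4 = 3.744 mg/dL
Patient 1: CrCl = (140 − 87) × 114.7 / (72 × 3.744) × 0.85 = 6079.1 / 269.57 × 0.85 ≈ 19.2 mL/min
Patient 2: SCr = 197 / 88.4 = 2.229 mg/dL
Patient 2: CrCl = (140 − 83) × 100.9 / (72 × 2.229) = 5751.3 / 160.49 ≈ 35.8 mL/min
|19.2 − 35.8| = 16.6 mL/min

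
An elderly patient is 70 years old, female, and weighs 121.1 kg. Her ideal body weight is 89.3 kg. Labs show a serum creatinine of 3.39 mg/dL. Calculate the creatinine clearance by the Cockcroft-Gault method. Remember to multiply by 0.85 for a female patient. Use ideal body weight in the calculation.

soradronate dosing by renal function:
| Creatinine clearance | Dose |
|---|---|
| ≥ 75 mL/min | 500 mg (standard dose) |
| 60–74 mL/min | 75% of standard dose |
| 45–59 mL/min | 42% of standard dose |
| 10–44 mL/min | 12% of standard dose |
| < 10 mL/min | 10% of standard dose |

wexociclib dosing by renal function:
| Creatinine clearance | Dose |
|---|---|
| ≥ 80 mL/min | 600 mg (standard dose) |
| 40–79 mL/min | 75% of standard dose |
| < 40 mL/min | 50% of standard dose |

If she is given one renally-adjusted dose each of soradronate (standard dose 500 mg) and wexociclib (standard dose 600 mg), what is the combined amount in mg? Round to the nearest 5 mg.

360 mg

CrCl = (140 − 70) × 89.3 / (72 × 3.39) × 0.85 = 6251.0 / 244.08 × 0.85 ≈ 21.8 mL/min
CrCl ≈ 22 mL/min.
soradronate: 10–44 mL/min → 12% of 500 mg = 60 mg.
wexociclib: < 40 mL/min → 50% of 600 mg = 300 mg.
Total = 60 + 300 = 360 mg.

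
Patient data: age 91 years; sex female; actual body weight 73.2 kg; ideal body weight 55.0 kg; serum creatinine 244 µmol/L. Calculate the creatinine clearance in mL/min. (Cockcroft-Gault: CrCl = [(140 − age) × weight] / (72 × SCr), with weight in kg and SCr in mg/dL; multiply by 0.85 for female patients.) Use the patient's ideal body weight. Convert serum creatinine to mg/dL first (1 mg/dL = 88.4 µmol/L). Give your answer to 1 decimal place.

11.5 mL/min

SCr = 244 / 88.4 = 2.76 mg/dL
CrCl = (140 − 91) × 55 / (72 × 2.76) × 0.85 = 2695.0 / 198.72 × 0.85 ≈ 11.5 mL/min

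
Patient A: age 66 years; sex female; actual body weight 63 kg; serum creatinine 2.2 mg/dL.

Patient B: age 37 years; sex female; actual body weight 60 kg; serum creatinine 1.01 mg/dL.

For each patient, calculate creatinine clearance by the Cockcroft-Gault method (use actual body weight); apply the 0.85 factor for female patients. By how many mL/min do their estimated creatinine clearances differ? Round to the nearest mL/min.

47 mL/min

Patient A: CrCl = (140 − 66) × 63 / (72 × 2.2) × 0.85 = 4662.0 / 158.40 × 0.85 ≈ 25.0 mL/min
Patient B: CrCl = (140 − 37) × 60 / (72 × 1.01) × 0.85 = 6180.0 / 72.72 × 0.85 ≈ 72.2 mL/min
|25.0 − 72.2| = 47.2 mL/min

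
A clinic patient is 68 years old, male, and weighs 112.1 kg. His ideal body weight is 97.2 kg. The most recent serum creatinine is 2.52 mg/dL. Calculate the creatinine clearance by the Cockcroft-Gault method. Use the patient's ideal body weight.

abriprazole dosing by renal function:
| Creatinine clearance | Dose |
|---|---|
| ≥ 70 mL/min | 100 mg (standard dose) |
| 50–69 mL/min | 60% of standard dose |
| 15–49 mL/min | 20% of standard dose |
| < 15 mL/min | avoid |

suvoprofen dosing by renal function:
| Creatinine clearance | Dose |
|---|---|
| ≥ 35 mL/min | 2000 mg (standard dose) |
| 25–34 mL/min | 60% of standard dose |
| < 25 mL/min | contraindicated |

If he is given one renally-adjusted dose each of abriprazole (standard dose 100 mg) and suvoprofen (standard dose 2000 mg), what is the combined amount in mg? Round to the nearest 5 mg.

CrCl = (140 − 68) × 97.2 / (72 × 2.52) = 6998.4 / 181.44 ≈ 38.6 mL/min
CrCl ≈ 39 mL/min.
abriprazole: 15–49 mL/min → 20% of 100 mg = 20 mg.
suvoprofen: ≥ 35 mL/min → 100% of 2000 mg = 2000 mg.
Total = 20 + 2000 = 2020 mg.

2020 mg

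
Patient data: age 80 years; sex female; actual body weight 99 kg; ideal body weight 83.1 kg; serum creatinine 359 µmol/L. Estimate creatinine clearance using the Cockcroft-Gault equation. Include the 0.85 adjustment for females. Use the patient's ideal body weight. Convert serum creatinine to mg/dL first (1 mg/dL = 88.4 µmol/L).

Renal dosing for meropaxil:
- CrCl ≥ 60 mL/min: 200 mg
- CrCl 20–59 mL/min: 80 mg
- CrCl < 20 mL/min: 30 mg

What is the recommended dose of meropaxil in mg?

30 mg

SCr = 359 / 88.4 = 4.061 mg/dL
CrCl = (140 − 80) × 83.1 / (72 × 4.061) × 0.85 = 4986.0 / 292.39 × 0.85 ≈ 14.5 mL/min
CrCl ≈ 14 mL/min → bracket < 20 mL/min.
Dose for this bracket: 30 mg.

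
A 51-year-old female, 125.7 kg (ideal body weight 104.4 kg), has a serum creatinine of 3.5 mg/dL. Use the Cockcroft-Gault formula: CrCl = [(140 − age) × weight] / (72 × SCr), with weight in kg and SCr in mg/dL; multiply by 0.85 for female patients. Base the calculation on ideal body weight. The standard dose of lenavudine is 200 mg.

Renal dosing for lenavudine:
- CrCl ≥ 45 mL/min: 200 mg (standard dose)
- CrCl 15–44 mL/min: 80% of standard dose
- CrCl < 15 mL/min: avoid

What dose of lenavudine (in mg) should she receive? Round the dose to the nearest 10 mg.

CrCl = (140 − 51) × 104.4 / (72 × 3.5) × 0.85 = 9291.6 / 252.00 × 0.85 ≈ 31.3 mL/min
CrCl ≈ 31 mL/min → bracket 15–44 mL/min.
80% of 200 mg = 160 mg

160 mg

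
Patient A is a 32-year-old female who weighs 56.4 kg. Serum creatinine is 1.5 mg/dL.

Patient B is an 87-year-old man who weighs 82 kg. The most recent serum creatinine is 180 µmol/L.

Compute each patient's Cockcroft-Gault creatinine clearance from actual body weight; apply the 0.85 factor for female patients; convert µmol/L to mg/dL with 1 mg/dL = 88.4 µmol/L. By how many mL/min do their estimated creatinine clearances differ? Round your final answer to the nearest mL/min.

Patient A: CrCl = (140 − 32) × 56.4 / (72 × 1.5) × 0.85 = 6091.2 / 108.00 × 0.85 ≈ 47.9 mL/min
Patient B: SCr = 180 / 88.4 = 2.036 mg/dL
Patient B: CrCl = (140 − 87) × 82 / (72 × 2.036) = 4346.0 / 146.59 ≈ 29.6 mL/min
|47.9 − 29.6| = 18.3 mL/min

18 mL/min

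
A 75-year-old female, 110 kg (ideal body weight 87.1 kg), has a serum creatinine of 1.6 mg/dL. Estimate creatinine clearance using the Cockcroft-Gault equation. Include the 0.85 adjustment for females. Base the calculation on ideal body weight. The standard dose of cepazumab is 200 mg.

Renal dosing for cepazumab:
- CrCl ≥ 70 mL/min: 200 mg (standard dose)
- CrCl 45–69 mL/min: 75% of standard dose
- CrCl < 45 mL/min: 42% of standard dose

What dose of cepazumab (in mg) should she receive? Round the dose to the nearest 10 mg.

80 mg

CrCl = (140 − 75) × 87.1 / (72 × 1.6) × 0.85 = 5661.5 / 115.20 × 0.85 ≈ 41.8 mL/min
CrCl ≈ 42 mL/min → bracket < 45 mL/min.
42% of 200 mg = 84 mg → 80 mg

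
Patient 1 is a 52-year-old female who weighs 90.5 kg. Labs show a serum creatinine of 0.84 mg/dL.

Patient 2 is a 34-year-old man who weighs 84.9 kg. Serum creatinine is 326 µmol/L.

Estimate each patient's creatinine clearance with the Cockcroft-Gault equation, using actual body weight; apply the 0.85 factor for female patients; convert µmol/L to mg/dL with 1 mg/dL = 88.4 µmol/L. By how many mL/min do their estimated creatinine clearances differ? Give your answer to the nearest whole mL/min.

Patient 1: CrCl = (140 − 52) × 90.5 / (72 × 0.84) × 0.85 = 7964.0 / 60.48 × 0.85 ≈ 111.9 mL/min
Patient 2: SCr = 326 / 88.4 = 3.688 mg/dL
Patient 2: CrCl = (140 − 34) × 84.9 / (72 × 3.688) = 8999.4 / 265.54 ≈ 33.9 mL/min
|111.9 − 33.9| = 78.0 mL/min

78 mL/min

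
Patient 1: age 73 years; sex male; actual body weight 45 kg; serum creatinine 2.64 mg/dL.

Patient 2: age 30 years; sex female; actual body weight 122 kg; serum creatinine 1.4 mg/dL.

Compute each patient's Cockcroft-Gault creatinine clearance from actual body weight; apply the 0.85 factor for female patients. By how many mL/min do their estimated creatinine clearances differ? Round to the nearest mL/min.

Patient 1: CrCl = (140 − 73) × 45 / (72 × 2.64) = 3015.0 / 190.08 ≈ 15.9 mL/min
Patient 2: CrCl = (140 − 30) × 122 / (72 × 1.4) × 0.85 = 13420.0 / 100.80 × 0.85 ≈ 113.2 mL/min
|15.9 − 113.2| = 97.3 mL/min

97 mL/min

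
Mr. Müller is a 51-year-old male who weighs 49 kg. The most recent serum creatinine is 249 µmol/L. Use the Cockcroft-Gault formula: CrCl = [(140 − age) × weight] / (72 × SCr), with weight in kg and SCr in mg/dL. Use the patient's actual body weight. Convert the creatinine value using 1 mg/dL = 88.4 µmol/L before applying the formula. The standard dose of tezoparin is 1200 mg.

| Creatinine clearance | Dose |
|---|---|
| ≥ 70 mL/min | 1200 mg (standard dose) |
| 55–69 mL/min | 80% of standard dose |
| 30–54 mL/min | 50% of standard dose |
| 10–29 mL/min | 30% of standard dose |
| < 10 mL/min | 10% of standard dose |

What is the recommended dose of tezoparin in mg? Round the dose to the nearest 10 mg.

SCr = 249 / 88.4 = 2.817 mg/dL
CrCl = (140 − 51) × 49 / (72 × 2.817) = 4361.0 / 202.82 ≈ 21.5 mL/min
CrCl ≈ 22 mL/min → bracket 10–29 mL/min.
30% of 1200 mg = 360 mg

360 mg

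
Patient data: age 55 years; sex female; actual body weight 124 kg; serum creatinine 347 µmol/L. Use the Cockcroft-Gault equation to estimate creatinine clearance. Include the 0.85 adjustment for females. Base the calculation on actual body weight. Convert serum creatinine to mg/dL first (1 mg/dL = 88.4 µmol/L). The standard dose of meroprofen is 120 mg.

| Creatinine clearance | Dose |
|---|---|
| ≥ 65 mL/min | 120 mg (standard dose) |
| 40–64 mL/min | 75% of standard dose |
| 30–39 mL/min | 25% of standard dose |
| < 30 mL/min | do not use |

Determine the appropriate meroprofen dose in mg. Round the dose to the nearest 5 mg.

30 mg

SCr = 347 / 88.4 = 3.925 mg/dL
CrCl = (140 − 55) × 124 / (72 × 3.925) × 0.85 = 10540.0 / 282.60 × 0.85 ≈ 31.7 mL/min
CrCl ≈ 32 mL/min → bracket 30–39 mL/min.
25% of 120 mg = 30 mg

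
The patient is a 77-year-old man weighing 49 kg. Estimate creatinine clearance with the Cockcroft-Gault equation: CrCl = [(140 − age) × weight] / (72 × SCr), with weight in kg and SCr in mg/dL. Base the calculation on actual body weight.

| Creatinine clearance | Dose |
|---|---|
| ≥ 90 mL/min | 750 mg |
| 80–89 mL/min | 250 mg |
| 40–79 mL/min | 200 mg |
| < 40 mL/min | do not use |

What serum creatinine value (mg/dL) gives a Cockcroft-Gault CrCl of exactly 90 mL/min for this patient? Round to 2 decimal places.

Standard dose requires CrCl ≥ 90 mL/min.
Set (140 − 77) × 49 / (72 × SCr) = 90
SCr = (140 − 77) × 49 / (72 × 90) = 0.476 mg/dL

0.48 mg/dL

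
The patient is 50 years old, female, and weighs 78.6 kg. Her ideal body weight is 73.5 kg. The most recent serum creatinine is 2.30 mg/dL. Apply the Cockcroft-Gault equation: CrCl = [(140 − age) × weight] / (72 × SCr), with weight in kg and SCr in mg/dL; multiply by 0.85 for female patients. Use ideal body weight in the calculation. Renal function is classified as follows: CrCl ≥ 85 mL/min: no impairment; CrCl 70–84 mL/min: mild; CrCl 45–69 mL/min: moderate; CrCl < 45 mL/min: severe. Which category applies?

severe

CrCl = (140 − 50) × 73.5 / (72 × 2.3) × 0.85 = 6615.0 / 165.60 × 0.85 ≈ 34.0 mL/min
34 mL/min falls in the 'severe' range.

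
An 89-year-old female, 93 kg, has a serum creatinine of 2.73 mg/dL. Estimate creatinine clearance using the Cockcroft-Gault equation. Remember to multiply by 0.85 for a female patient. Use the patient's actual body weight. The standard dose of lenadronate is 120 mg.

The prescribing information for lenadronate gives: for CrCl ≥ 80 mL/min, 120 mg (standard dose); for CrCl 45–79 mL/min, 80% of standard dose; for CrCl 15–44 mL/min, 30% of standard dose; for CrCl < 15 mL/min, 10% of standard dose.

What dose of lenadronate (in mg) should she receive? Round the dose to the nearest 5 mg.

CrCl = (140 − 89) × 93 / (72 × 2.73) × 0.85 = 4743.0 / 196.56 × 0.85 ≈ 20.5 mL/min
CrCl ≈ 21 mL/min → bracket 15–44 mL/min.
30% of 120 mg = 36 mg → 35 mg

35 mg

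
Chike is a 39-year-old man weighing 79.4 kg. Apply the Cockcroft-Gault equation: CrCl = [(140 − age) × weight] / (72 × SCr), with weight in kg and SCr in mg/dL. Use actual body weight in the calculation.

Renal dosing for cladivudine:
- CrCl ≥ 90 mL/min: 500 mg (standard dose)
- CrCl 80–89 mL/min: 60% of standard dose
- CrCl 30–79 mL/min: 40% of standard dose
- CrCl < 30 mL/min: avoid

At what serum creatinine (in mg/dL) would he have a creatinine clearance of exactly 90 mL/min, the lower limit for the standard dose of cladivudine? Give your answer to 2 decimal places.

Standard dose requires CrCl ≥ 90 mL/min.
Set (140 − 39) × 79.4 / (72 × SCr) = 90
SCr = (140 − 39) × 79.4 / (72 × 90) = 1.238 mg/dL

1.24 mg/dL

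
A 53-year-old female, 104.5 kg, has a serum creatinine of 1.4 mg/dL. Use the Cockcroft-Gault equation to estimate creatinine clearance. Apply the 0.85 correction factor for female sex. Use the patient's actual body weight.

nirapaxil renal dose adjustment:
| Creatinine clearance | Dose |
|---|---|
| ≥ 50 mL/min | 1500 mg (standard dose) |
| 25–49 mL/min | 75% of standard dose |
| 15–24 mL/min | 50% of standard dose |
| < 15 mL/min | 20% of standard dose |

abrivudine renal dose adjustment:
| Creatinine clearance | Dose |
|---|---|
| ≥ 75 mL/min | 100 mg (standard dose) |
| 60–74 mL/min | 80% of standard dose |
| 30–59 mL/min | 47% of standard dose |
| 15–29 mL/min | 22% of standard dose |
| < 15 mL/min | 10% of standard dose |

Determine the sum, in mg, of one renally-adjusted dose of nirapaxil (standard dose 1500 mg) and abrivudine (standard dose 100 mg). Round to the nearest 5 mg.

1600 mg

CrCl = (140 − 53) × 104.5 / (72 × 1.4) × 0.85 = 9091.5 / 100.80 × 0.85 ≈ 76.7 mL/min
CrCl ≈ 77 mL/min.
nirapaxil: ≥ 50 mL/min → 100% of 1500 mg = 1500 mg.
abrivudine: ≥ 75 mL/min → 100% of 100 mg = 100 mg.
Total = 1500 + 100 = 1600 mg.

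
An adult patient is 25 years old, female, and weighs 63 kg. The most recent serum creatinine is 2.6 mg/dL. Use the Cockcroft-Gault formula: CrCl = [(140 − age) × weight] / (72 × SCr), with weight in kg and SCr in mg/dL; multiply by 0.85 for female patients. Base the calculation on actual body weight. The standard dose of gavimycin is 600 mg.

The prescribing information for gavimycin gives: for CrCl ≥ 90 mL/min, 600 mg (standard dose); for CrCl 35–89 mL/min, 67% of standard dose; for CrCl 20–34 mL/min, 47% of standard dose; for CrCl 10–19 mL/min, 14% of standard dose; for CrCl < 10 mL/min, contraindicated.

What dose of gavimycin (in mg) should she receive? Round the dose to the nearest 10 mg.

280 mg

CrCl = (140 − 25) × 63 / (72 × 2.6) × 0.85 = 7245.0 / 187.20 × 0.85 ≈ 32.9 mL/min
CrCl ≈ 33 mL/min → bracket 20–34 mL/min.
47% of 600 mg = 282 mg → 280 mg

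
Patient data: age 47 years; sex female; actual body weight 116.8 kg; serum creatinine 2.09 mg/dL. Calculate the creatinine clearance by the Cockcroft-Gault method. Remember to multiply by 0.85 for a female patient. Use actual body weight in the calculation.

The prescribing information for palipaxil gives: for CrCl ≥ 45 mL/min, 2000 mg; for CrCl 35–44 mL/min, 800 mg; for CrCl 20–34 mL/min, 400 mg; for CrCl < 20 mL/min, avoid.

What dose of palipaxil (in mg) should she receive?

CrCl = (140 − 47) × 116.8 / (72 × 2.09) × 0.85 = 10862.4 / 150.48 × 0.85 ≈ 61.4 mL/min
CrCl ≈ 61 mL/min → bracket ≥ 45 mL/min.
Dose for this bracket: 2000 mg.

2000 mg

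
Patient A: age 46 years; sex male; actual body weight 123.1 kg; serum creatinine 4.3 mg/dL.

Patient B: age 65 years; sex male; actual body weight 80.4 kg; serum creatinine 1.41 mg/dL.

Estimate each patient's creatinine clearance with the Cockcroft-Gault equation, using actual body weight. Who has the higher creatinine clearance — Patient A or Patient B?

Patient A: CrCl = (140 − 46) × 123.1 / (72 × 4.3) = 11571.4 / 309.60 ≈ 37.4 mL/min
Patient B: CrCl = (140 − 65) × 80.4 / (72 × 1.41) = 6030.0 / 101.52 ≈ 59.4 mL/min
37.4 vs 59.4 mL/min → Patient B is higher.

Patient B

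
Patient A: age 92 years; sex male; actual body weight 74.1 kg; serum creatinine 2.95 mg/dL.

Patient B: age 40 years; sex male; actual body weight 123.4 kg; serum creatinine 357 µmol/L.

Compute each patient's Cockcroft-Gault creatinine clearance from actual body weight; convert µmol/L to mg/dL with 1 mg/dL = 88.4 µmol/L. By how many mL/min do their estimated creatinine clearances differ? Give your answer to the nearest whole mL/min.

Patient A: CrCl = (140 − 92) × 74.1 / (72 × 2.95) = 3556.8 / 212.40 ≈ 16.7 mL/min
Patient B: SCr = 357 / 88.4 = 4.038 mg/dL
Patient B: CrCl = (140 − 40) × 123.4 / (72 × 4.038) = 12340.0 / 290.74 ≈ 42.4 mL/min
|16.7 − 42.4| = 25.7 mL/min

26 mL/min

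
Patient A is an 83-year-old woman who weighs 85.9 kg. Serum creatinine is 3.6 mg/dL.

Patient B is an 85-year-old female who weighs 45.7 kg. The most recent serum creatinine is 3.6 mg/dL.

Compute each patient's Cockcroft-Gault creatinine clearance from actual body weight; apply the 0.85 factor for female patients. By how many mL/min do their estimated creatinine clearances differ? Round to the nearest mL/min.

Patient A: CrCl = (140 − 83) × 85.9 / (72 × 3.6) × 0.85 = 4896.3 / 259.20 × 0.85 ≈ 16.1 mL/min
Patient B: CrCl = (140 − 85) × 45.7 / (72 × 3.6) × 0.85 = 2513.5 / 259.20 × 0.85 ≈ 8.2 mL/min
|16.1 − 8.2| = 7.9 mL/min

8 mL/min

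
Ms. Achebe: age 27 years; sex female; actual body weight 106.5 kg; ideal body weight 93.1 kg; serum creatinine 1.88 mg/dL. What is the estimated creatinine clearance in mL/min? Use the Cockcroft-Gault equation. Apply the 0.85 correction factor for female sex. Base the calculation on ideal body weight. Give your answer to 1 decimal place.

66.1 mL/min

CrCl = (140 − 27) × 93.1 / (72 × 1.88) × 0.85 = 10520.3 / 135.36 × 0.85 ≈ 66.1 mL/min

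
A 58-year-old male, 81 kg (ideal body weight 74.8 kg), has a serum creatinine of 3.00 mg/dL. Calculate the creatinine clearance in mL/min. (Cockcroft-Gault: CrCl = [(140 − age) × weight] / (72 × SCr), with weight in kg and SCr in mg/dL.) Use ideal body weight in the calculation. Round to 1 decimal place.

28.4 mL/min

CrCl = (140 − 58) × 74.8 / (72 × 3) = 6133.6 / 216.00 ≈ 28.4 mL/min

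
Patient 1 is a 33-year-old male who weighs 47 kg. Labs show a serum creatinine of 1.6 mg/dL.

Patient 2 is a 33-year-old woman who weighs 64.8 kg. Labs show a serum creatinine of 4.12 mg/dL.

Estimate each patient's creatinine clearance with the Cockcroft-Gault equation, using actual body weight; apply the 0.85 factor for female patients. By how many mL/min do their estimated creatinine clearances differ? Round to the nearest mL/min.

24 mL/min

Patient 1: CrCl = (140 − 33) × 47 / (72 × 1.6) = 5029.0 / 115.20 ≈ 43.7 mL/min
Patient 2: CrCl = (140 − 33) × 64.8 / (72 × 4.12) × 0.85 = 6933.6 / 296.64 × 0.85 ≈ 19.9 mL/min
|43.7 − 19.9| = 23.8 mL/min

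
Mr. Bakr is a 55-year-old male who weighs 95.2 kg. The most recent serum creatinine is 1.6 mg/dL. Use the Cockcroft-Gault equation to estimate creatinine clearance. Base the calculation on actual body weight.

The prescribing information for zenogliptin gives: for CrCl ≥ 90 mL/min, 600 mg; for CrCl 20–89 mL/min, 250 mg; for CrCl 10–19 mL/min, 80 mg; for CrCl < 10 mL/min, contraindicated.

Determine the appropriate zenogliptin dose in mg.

250 mg

CrCl = (140 − 55) × 95.2 / (72 × 1.6) = 8092.0 / 115.20 ≈ 70.2 mL/min
CrCl ≈ 70 mL/min → bracket 20–89 mL/min.
Dose for this bracket: 250 mg.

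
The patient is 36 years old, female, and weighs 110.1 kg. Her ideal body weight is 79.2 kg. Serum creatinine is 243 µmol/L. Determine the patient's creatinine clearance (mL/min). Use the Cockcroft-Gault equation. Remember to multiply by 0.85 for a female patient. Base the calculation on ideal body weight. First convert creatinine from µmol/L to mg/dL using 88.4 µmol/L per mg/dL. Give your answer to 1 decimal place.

35.4 mL/min

SCr = 243 / 88.4 = 2.749 mg/dL
CrCl = (140 − 36) × 79.2 / (72 × 2.749) × 0.85 = 8236.8 / 197.93 × 0.85 ≈ 35.4 mL/min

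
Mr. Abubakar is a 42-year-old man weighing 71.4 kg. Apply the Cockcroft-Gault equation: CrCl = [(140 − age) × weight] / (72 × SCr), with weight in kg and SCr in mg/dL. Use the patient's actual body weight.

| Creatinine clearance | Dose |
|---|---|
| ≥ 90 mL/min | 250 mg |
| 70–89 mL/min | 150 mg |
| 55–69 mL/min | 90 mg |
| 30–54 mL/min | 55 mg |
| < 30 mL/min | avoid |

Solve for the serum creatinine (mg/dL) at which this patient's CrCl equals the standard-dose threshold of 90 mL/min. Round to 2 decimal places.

Standard dose requires CrCl ≥ 90 mL/min.
Set (140 − 42) × 71.4 / (72 × SCr) = 90
SCr = (140 − 42) × 71.4 / (72 × 90) = 1.080 mg/dL

1.08 mg/dL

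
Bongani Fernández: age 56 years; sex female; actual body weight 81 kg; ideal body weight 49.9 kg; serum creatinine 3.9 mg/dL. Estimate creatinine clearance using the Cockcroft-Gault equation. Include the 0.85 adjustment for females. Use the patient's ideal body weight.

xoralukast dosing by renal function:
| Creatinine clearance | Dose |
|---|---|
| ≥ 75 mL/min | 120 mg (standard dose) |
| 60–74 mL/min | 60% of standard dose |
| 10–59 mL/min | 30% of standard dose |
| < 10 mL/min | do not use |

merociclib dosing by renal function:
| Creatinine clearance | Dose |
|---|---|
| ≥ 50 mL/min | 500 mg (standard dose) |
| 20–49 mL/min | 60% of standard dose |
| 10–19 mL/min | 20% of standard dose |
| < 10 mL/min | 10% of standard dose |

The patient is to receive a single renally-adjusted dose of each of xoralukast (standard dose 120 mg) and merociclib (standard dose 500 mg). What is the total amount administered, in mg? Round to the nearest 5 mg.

CrCl = (140 − 56) × 49.9 / (72 × 3.9) × 0.85 = 4191.6 / 280.80 × 0.85 ≈ 12.7 mL/min
CrCl ≈ 13 mL/min.
xoralukast: 10–59 mL/min → 30% of 120 mg = 36 mg.
merociclib: 10–19 mL/min → 20% of 500 mg = 100 mg.
Total = 36 + 100 = 136 mg.

135 mg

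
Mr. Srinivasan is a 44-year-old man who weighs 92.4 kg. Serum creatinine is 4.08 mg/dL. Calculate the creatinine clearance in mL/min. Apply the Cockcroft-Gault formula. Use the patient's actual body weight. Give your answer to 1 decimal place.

CrCl = (140 − 44) × 92.4 / (72 × 4.08) = 8870.4 / 293.76 ≈ 30.2 mL/min

30.2 mL/min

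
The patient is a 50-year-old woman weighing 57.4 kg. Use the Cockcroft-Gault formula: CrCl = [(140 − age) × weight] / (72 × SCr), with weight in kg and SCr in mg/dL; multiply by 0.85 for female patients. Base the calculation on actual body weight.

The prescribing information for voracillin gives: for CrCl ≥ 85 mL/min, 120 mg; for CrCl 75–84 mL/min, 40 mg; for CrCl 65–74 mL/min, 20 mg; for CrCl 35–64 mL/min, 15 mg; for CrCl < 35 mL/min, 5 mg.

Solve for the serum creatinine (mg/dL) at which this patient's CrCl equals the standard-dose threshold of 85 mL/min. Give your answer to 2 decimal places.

Standard dose requires CrCl ≥ 85 mL/min.
Set (140 − 50) × 57.4 × 0.85 / (72 × SCr) = 85
SCr = (140 − 50) × 57.4 × 0.85 / (72 × 85) = 0.717 mg/dL

0.72 mg/dL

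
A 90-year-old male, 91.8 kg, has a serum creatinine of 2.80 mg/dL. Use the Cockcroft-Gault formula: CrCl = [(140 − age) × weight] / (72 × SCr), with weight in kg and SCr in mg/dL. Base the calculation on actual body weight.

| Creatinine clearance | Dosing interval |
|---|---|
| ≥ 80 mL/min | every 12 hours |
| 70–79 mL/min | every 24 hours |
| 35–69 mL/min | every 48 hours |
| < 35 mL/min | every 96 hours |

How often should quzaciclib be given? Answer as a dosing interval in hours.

CrCl = (140 − 90) × 91.8 / (72 × 2.8) = 4590.0 / 201.60 ≈ 22.8 mL/min
CrCl ≈ 23 mL/min → bracket < 35 mL/min → every 96 hours.

every 96 hours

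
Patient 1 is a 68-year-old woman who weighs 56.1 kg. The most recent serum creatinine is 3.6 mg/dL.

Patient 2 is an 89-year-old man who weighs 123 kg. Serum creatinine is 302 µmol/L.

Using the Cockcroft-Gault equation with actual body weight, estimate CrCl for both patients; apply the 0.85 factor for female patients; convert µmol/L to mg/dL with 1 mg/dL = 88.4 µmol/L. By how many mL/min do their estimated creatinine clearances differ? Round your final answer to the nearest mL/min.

12 mL/min

Patient 1: CrCl = (140 − 68) × 56.1 / (72 × 3.6) × 0.85 = 4039.2 / 259.20 × 0.85 ≈ 13.2 mL/min
Patient 2: SCr = 302 / 88.4 = 3.416 mg/dL
Patient 2: CrCl = (140 − 89) × 123 / (72 × 3.416) = 6273.0 / 245.95 ≈ 25.5 mL/min
|13.2 − 25.5| = 12.3 mL/min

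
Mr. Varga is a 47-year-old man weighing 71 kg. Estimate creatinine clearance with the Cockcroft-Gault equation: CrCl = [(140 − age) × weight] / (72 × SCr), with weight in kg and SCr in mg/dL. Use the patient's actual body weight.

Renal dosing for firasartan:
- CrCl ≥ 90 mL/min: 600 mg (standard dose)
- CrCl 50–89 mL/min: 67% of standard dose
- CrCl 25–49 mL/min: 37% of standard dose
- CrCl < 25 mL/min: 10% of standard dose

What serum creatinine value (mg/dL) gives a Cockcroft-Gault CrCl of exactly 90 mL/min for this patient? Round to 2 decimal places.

1.02 mg/dL

Standard dose requires CrCl ≥ 90 mL/min.
Set (140 − 47) × 71 / (72 × SCr) = 90
SCr = (140 − 47) × 71 / (72 × 90) = 1.019 mg/dL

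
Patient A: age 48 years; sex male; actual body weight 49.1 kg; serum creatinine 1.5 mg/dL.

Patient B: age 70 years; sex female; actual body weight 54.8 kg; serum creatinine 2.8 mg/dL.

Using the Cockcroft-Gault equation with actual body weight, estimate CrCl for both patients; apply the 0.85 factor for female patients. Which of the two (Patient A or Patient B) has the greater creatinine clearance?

Patient A

Patient A: CrCl = (140 − 48) × 49.1 / (72 × 1.5) = 4517.2 / 108.00 ≈ 41.8 mL/min
Patient B: CrCl = (140 − 70) × 54.8 / (72 × 2.8) × 0.85 = 3836.0 / 201.60 × 0.85 ≈ 16.2 mL/min
41.8 vs 16.2 mL/min → Patient A is higher.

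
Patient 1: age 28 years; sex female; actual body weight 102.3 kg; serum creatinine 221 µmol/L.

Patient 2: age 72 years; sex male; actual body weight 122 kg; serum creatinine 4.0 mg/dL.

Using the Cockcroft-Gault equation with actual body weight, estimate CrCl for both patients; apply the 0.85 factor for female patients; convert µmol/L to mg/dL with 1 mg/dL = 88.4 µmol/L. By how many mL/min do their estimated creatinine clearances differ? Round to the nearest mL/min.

25 mL/min

Patient 1: SCr = 221 / 88.4 = 2.5 mg/dL
Patient 1: CrCl = (140 − 28) × 102.3 / (72 × 2.5) × 0.85 = 11457.6 / 180.00 × 0.85 ≈ 54.1 mL/min
Patient 2: CrCl = (140 − 72) × 122 / (72 × 4) = 8296.0 / 288.00 ≈ 28.8 mL/min
|54.1 − 28.8| = 25.3 mL/min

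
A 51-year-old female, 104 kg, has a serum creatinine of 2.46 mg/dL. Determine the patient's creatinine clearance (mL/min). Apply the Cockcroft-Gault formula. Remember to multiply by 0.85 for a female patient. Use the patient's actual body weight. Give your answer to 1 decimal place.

44.4 mL/min

CrCl = (140 − 51) × 104 / (72 × 2.46) × 0.85 = 9256.0 / 177.12 × 0.85 ≈ 44.4 mL/min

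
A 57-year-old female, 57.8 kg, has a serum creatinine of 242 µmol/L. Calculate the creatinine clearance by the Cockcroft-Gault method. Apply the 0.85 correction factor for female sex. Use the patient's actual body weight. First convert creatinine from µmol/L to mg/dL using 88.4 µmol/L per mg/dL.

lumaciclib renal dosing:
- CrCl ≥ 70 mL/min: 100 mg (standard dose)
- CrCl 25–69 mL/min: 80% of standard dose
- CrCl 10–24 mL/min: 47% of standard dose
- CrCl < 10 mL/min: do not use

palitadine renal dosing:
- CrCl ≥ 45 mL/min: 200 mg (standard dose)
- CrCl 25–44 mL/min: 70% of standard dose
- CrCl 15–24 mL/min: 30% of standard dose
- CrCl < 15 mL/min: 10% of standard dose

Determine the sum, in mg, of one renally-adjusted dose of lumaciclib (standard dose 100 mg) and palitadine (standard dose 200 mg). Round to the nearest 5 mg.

SCr = 242 / 88.4 = 2.738 mg/dL
CrCl = (140 − 57) × 57.8 / (72 × 2.738) × 0.85 = 4797.4 / 197.14 × 0.85 ≈ 20.7 mL/min
CrCl ≈ 21 mL/min.
lumaciclib: 10–24 mL/min → 47% of 100 mg = 47 mg.
palitadine: 15–24 mL/min → 30% of 200 mg = 60 mg.
Total = 47 + 60 = 107 mg.

105 mg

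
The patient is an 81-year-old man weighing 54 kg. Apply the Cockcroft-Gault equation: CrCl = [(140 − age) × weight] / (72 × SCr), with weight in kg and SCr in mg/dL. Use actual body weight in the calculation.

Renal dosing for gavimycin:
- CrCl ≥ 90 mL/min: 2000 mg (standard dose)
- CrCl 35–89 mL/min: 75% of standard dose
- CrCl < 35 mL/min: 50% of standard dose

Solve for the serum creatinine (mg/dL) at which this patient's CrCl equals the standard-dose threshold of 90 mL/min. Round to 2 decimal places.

0.49 mg/dL

Standard dose requires CrCl ≥ 90 mL/min.
Set (140 − 81) × 54 / (72 × SCr) = 90
SCr = (140 − 81) × 54 / (72 × 90) = 0.492 mg/dL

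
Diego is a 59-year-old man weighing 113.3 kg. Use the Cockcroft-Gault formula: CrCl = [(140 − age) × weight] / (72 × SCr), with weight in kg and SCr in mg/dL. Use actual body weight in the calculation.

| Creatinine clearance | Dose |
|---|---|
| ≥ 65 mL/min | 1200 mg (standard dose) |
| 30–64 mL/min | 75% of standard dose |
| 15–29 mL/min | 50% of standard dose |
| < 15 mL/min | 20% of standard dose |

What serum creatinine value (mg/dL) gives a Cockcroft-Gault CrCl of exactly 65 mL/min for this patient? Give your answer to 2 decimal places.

1.96 mg/dL

Standard dose requires CrCl ≥ 65 mL/min.
Set (140 − 59) × 113.3 / (72 × SCr) = 65
SCr = (140 − 59) × 113.3 / (72 × 65) = 1.961 mg/dL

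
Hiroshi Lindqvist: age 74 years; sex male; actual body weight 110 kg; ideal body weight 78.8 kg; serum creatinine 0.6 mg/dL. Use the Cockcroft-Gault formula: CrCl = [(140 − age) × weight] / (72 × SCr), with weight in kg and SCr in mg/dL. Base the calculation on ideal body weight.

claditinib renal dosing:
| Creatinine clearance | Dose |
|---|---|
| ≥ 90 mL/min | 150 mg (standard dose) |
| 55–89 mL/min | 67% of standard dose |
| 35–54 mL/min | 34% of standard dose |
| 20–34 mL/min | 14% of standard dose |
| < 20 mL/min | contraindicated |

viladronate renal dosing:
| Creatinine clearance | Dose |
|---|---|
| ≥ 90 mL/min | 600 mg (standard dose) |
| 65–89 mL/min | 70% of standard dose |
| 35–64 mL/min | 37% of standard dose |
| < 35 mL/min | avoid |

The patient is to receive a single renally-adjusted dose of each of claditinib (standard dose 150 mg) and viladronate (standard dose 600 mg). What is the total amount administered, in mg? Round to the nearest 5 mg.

CrCl = (140 − 74) × 78.8 / (72 × 0.6) = 5200.8 / 43.20 ≈ 120.4 mL/min
CrCl ≈ 120 mL/min.
claditinib: ≥ 90 mL/min → 100% of 150 mg = 150 mg.
viladronate: ≥ 90 mL/min → 100% of 600 mg = 600 mg.
Total = 150 + 600 = 750 mg.

750 mg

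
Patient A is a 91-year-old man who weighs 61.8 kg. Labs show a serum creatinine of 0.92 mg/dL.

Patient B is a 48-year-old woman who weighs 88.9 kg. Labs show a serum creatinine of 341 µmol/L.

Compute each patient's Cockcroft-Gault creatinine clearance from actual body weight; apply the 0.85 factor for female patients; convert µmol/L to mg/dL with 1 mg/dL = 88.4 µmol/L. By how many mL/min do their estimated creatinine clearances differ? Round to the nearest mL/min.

21 mL/min

Patient A: CrCl = (140 − 91) × 61.8 / (72 × 0.92) = 3028.2 / 66.24 ≈ 45.7 mL/min
Patient B: SCr = 341 / 88.4 = 3.857 mg/dL
Patient B: CrCl = (140 − 48) × 88.9 / (72 × 3.857) × 0.85 = 8178.8 / 277.70 × 0.85 ≈ 25.0 mL/min
|45.7 − 25.0| = 20.7 mL/min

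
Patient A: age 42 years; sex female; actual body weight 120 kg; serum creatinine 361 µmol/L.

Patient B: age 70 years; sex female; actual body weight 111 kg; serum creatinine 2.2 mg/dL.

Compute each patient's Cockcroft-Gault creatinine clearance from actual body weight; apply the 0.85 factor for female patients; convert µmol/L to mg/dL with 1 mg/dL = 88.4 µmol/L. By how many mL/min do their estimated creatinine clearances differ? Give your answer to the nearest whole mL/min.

8 mL/min

Patient A: SCr = 361 / 88.4 = 4.084 mg/dL
Patient A: CrCl = (140 − 42) × 120 / (72 × 4.084) × 0.85 = 11760.0 / 294.05 × 0.85 ≈ 34.0 mL/min
Patient B: CrCl = (140 − 70) × 111 / (72 × 2.2) × 0.85 = 7770.0 / 158.40 × 0.85 ≈ 41.7 mL/min
|34.0 − 41.7| = 7.7 mL/min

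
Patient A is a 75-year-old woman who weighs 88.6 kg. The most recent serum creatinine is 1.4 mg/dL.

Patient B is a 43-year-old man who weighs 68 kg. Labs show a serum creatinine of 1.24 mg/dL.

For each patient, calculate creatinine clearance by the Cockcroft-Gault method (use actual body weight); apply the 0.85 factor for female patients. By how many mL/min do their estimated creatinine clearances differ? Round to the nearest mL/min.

25 mL/min

Patient A: CrCl = (140 − 75) × 88.6 / (72 × 1.4) × 0.85 = 5759.0 / 100.80 × 0.85 ≈ 48.6 mL/min
Patient B: CrCl = (140 − 43) × 68 / (72 × 1.24) = 6596.0 / 89.28 ≈ 73.9 mL/min
|48.6 − 73.9| = 25.3 mL/min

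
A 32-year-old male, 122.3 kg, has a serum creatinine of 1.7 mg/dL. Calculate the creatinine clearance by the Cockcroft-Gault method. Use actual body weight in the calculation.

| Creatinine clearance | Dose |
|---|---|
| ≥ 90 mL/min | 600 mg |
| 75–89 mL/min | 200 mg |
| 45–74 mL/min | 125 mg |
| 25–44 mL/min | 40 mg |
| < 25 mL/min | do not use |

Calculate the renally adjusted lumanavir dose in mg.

CrCl = (140 − 32) × 122.3 / (72 × 1.7) = 13208.4 / 122.40 ≈ 107.9 mL/min
CrCl ≈ 108 mL/min → bracket ≥ 90 mL/min.
Dose for this bracket: 600 mg.

600 mg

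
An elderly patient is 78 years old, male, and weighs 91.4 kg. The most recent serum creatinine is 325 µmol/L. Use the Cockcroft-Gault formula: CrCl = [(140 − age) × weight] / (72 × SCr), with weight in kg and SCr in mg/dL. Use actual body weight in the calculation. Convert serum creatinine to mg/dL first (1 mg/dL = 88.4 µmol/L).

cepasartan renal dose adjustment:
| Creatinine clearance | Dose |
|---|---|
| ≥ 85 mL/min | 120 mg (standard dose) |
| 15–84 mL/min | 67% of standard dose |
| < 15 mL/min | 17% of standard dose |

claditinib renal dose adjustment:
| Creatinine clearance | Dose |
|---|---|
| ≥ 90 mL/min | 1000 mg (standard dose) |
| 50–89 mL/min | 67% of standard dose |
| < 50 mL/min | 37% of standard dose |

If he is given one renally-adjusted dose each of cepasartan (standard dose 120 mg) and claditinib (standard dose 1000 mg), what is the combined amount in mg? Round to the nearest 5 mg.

450 mg

SCr = 325 / 88.4 = 3.676 mg/dL
CrCl = (140 − 78) × 91.4 / (72 × 3.676) = 5666.8 / 264.67 ≈ 21.4 mL/min
CrCl ≈ 21 mL/min.
cepasartan: 15–84 mL/min → 67% of 120 mg = 80.4 mg.
claditinib: < 50 mL/min → 37% of 1000 mg = 370 mg.
Total = 80.4 + 370 = 450.4 mg.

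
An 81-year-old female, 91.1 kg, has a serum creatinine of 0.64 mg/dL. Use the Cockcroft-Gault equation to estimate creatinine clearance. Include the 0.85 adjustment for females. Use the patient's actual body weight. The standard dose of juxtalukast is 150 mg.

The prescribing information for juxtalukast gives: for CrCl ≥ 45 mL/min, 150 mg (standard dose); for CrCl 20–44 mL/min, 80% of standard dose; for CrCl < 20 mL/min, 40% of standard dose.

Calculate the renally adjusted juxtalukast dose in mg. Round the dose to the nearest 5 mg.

150 mg

CrCl = (140 − 81) × 91.1 / (72 × 0.64) × 0.85 = 5374.9 / 46.08 × 0.85 ≈ 99.1 mL/min
CrCl ≈ 99 mL/min → bracket ≥ 45 mL/min.
100% of 150 mg = 150 mg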